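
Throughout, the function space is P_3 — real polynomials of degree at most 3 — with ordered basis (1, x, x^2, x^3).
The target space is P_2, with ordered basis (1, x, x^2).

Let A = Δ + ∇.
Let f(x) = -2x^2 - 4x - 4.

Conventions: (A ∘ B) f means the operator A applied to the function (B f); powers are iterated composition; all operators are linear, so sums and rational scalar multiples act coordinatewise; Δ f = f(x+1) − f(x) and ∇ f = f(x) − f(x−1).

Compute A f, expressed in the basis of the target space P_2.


Δ f = -4x - 6
∇ f = -4x - 2
(Δ + ∇) f = -8x - 8

g(x) = -8x - 8


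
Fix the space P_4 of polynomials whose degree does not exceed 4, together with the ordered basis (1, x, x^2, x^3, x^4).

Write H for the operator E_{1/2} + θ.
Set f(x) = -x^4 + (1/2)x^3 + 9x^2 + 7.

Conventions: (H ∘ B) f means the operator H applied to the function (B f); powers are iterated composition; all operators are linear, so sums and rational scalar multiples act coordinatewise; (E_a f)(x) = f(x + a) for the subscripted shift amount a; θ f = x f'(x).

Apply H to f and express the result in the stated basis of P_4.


E_{1/2} f = -x^4 - (3/2)x^3 + (33/4)x^2 + (71/8)x + 37/4
θ f = -4x^4 + (3/2)x^3 + 18x^2
(E_{1/2} + θ) f = -5x^4 + (105/4)x^2 + (71/8)x + 37/4

the result is g(x) = -5x^4 + (105/4)x^2 + (71/8)x + 37/4


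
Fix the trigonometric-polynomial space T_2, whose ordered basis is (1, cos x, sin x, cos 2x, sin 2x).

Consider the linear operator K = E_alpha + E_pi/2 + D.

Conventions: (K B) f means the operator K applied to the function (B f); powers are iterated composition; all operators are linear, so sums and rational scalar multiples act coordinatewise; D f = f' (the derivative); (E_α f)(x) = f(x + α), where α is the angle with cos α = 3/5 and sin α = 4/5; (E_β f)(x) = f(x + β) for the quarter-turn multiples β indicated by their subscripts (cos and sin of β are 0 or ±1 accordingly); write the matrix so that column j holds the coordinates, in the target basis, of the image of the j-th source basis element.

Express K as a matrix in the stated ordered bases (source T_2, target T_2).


the matrix is [[2, 0, 0, 0, 0]; [0, 3/5, 14/5, 0, 0]; [0, -14/5, 3/5, 0, 0]; [0, 0, 0, -32/25, 74/25]; [0, 0, 0, -74/25, -32/25]] (rows listed top to bottom)

image of 1: 2
image of cos x: (3/5)cos x - (14/5)sin x
image of sin x: (14/5)cos x + (3/5)sin x
image of cos 2x: -(32/25)cos 2x - (74/25)sin 2x
image of sin 2x: (74/25)cos 2x - (32/25)sin 2x
each image's coordinates form column j of the matrix


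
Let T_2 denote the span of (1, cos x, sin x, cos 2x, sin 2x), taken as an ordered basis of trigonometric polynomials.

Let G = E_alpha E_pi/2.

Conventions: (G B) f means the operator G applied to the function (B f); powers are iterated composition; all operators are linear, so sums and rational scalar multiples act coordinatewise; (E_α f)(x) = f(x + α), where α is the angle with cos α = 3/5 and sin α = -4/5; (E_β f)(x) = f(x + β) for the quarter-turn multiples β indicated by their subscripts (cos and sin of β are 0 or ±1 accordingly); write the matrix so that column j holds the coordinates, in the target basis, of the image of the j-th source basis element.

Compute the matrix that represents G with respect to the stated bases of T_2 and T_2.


image of 1: 1
image of cos x: (4/5)cos x - (3/5)sin x
image of sin x: (3/5)cos x + (4/5)sin x
image of cos 2x: (7/25)cos 2x - (24/25)sin 2x
image of sin 2x: (24/25)cos 2x + (7/25)sin 2x
each image's coordinates form column j of the matrix

the matrix is [[1, 0, 0, 0, 0]; [0, 4/5, 3/5, 0, 0]; [0, -3/5, 4/5, 0, 0]; [0, 0, 0, 7/25, 24/25]; [0, 0, 0, -24/25, 7/25]] (rows listed top to bottom)


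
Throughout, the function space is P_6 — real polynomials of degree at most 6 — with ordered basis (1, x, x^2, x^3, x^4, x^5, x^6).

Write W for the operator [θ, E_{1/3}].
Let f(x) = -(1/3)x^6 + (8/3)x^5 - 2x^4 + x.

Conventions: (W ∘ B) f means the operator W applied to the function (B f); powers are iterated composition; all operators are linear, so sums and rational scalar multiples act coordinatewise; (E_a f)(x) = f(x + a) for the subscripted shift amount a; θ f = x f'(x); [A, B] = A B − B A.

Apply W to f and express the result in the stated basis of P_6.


E_{1/3} f = -(1/3)x^6 + 2x^5 + (17/9)x^4 + (4/81)x^3 - (11/27)x^2 + (209/243)x + 698/2187
θ E_{1/3} f = -2x^6 + 10x^5 + (68/9)x^4 + (4/27)x^3 - (22/27)x^2 + (209/243)x
θ f = -2x^6 + (40/3)x^5 - 8x^4 + x
E_{1/3} θ f = -2x^6 + (28/3)x^5 + (98/9)x^4 + (8/3)x^3 - (62/81)x^2 + (143/243)x + 209/729
[θ, E_{1/3}] f = (2/3)x^5 - (10/3)x^4 - (68/27)x^3 - (4/81)x^2 + (22/81)x - 209/729

the result is g(x) = (2/3)x^5 - (10/3)x^4 - (68/27)x^3 - (4/81)x^2 + (22/81)x - 209/729


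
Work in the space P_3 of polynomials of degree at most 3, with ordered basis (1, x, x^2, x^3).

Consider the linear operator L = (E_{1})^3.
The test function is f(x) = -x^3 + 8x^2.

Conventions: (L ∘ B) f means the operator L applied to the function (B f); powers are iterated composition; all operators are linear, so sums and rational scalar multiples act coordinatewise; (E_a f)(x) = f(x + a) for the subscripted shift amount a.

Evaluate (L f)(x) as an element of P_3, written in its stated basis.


g(x) = -x^3 - x^2 + 21x + 45

E_{1} f = -x^3 + 5x^2 + 13x + 7
E_{1} E_{1} f = -x^3 + 2x^2 + 20x + 24
E_{1} E_{1} E_{1} f = -x^3 - x^2 + 21x + 45


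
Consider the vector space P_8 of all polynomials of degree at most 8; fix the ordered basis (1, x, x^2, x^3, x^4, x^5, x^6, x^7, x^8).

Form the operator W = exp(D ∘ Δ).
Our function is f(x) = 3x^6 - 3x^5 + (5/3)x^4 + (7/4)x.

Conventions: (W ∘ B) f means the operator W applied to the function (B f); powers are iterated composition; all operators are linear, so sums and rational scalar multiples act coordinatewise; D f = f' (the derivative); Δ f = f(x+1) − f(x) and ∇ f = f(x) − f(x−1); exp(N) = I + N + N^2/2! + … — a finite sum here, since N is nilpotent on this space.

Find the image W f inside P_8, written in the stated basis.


order-1 term: 90x^4 + 120x^3 + 110x^2 + 50x + 29/3
order-2 term: 540x^2 + 900x + 470
order-3 term: 360
the series for exp(D ∘ Δ) f terminates at order 3
exp(D ∘ Δ) f = 3x^6 - 3x^5 + (275/3)x^4 + 120x^3 + 650x^2 + (3807/4)x + 2519/3

g(x) = 3x^6 - 3x^5 + (275/3)x^4 + 120x^3 + 650x^2 + (3807/4)x + 2519/3


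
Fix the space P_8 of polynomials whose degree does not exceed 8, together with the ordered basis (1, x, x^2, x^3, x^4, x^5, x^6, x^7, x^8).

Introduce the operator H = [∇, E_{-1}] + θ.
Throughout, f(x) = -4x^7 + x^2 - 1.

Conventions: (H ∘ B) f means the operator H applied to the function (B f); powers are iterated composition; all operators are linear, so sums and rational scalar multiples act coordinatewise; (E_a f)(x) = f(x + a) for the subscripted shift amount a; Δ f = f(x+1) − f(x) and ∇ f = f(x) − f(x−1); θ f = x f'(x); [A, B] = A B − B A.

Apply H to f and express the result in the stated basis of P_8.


the image equals g(x) = -28x^7 + 2x^2

E_{-1} f = -4x^7 + 28x^6 - 84x^5 + 140x^4 - 140x^3 + 85x^2 - 30x + 4
∇ E_{-1} f = -28x^6 + 252x^5 - 980x^4 + 2100x^3 - 2604x^2 + 1766x - 511
∇ f = -28x^6 + 84x^5 - 140x^4 + 140x^3 - 84x^2 + 30x - 5
E_{-1} ∇ f = -28x^6 + 252x^5 - 980x^4 + 2100x^3 - 2604x^2 + 1766x - 511
[∇, E_{-1}] f = 0
θ f = -28x^7 + 2x^2
([∇, E_{-1}] + θ) f = -28x^7 + 2x^2


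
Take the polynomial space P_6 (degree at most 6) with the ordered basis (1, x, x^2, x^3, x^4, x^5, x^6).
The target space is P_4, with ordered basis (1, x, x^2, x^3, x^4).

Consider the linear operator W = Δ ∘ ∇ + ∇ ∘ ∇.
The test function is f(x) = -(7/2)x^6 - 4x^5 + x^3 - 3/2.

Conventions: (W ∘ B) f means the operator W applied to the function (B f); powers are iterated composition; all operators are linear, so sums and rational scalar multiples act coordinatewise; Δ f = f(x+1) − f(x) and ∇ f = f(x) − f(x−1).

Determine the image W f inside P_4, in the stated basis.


the image equals g(x) = -210x^4 + 260x^3 - 600x^2 + 322x - 110

∇ f = -21x^5 + (65/2)x^4 - 30x^3 + (31/2)x^2 - 4x + 1/2
Δ ∇ f = -105x^4 - 80x^3 - 105x^2 - 34x - 7
∇ f = -21x^5 + (65/2)x^4 - 30x^3 + (31/2)x^2 - 4x + 1/2
∇ ∇ f = -105x^4 + 340x^3 - 495x^2 + 356x - 103
(Δ ∘ ∇ + ∇ ∘ ∇) f = -210x^4 + 260x^3 - 600x^2 + 322x - 110


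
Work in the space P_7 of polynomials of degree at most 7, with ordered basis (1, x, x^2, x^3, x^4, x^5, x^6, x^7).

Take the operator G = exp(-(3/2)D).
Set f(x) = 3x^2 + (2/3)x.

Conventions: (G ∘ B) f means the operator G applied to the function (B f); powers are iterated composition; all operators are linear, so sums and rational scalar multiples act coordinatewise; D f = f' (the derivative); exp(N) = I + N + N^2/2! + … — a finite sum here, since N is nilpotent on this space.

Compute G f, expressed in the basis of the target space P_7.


the image equals g(x) = 3x^2 - (25/3)x + 23/4

order-1 term: -9x - 1
order-2 term: 27/4
the series for exp(-(3/2)D) f terminates at order 2
exp(-(3/2)D) f = 3x^2 - (25/3)x + 23/4


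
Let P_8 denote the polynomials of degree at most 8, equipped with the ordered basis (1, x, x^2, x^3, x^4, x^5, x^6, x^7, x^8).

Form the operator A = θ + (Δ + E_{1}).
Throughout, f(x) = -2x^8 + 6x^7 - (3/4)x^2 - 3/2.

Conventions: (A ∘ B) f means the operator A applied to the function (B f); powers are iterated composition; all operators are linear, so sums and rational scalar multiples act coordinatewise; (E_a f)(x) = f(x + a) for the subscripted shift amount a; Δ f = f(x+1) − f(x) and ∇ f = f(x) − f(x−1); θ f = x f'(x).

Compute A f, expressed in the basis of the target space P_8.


θ f = -16x^8 + 42x^7 - (3/2)x^2
Δ f = -16x^7 - 14x^6 + 14x^5 + 70x^4 + 98x^3 + 70x^2 + (49/2)x + 13/4
E_{1} f = -2x^8 - 10x^7 - 14x^6 + 14x^5 + 70x^4 + 98x^3 + (277/4)x^2 + (49/2)x + 7/4
(Δ + E_{1}) f = -2x^8 - 26x^7 - 28x^6 + 28x^5 + 140x^4 + 196x^3 + (557/4)x^2 + 49x + 5
(θ + (Δ + E_{1})) f = -18x^8 + 16x^7 - 28x^6 + 28x^5 + 140x^4 + 196x^3 + (551/4)x^2 + 49x + 5

g(x) = -18x^8 + 16x^7 - 28x^6 + 28x^5 + 140x^4 + 196x^3 + (551/4)x^2 + 49x + 5


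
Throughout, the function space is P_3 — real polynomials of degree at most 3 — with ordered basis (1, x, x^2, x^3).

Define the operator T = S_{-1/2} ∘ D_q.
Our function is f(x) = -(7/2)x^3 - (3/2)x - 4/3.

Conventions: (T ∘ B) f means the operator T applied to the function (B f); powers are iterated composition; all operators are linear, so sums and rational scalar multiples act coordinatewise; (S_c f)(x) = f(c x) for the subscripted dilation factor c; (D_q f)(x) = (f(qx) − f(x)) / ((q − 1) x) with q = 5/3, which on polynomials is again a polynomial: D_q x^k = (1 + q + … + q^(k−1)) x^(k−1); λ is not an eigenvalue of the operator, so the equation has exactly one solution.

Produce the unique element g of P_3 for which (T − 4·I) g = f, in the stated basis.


write g with unknown coordinates in the stated basis and equate coefficients in (T − 4·I) g = f
solving from the highest basis element down gives g = (7/8)x^3 + (343/1152)x^2 + (953/3456)x + 5561/13824
check: T g = (343/288)x^2 - (343/864)x + 953/3456
so T g − 4·g = -(7/2)x^3 - (3/2)x - 4/3 = f ✓

the result is g(x) = (7/8)x^3 + (343/1152)x^2 + (953/3456)x + 5561/13824


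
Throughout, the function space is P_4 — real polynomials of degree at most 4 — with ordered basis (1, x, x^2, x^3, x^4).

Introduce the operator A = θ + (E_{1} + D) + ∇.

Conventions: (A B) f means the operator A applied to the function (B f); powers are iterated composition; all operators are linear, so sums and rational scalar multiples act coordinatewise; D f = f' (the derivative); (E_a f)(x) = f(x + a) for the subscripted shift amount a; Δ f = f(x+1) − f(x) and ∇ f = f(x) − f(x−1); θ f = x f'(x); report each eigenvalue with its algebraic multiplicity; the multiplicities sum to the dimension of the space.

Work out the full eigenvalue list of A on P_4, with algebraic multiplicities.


λ = 1 (multiplicity 1), λ = 2 (multiplicity 1), λ = 3 (multiplicity 1), λ = 4 (multiplicity 1), λ = 5 (multiplicity 1)

image of 1: 1
image of x: 2x + 3
image of x^2: 3x^2 + 6x
image of x^3: 4x^3 + 9x^2 + 2
image of x^4: 5x^4 + 12x^3 + 8x
the matrix is upper triangular; its diagonal is (1, 2, 3, 4, 5)
for a triangular matrix the eigenvalues are the diagonal entries, with algebraic multiplicity their repetition count


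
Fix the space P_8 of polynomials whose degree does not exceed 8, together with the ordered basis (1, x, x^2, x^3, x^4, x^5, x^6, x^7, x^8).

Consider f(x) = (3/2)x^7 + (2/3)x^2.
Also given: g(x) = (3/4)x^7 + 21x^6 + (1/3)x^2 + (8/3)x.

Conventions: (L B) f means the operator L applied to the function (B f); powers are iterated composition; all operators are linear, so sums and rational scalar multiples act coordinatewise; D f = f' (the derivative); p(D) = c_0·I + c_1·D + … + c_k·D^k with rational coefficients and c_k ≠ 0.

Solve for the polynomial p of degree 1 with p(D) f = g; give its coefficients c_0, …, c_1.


D^0 f = (3/2)x^7 + (2/3)x^2
D^1 f = (21/2)x^6 + (4/3)x
matching coefficients of g against c_0 f + c_1 Df + … from the top degree down determines the c_i
solution: c_0 = 1/2, c_1 = 2

p(D) = (1/2)·I + 2·D, i.e. c_0 = 1/2, c_1 = 2


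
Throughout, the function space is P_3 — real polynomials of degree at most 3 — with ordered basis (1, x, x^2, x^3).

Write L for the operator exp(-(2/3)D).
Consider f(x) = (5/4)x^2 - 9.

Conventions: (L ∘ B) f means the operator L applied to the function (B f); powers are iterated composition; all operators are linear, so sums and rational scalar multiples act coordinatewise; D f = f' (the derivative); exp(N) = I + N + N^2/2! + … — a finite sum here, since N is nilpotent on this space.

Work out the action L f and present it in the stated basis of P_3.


order-1 term: -(5/3)x
order-2 term: 5/9
the series for exp(-(2/3)D) f terminates at order 2
exp(-(2/3)D) f = (5/4)x^2 - (5/3)x - 76/9

the image equals g(x) = (5/4)x^2 - (5/3)x - 76/9


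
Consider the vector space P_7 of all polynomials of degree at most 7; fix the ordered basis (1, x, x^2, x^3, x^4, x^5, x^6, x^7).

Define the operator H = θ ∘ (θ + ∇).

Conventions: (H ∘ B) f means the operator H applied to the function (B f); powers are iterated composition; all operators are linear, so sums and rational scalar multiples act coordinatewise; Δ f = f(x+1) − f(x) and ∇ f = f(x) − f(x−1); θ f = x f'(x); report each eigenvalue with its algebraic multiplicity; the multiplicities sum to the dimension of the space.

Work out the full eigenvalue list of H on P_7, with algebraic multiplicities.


λ = 0 (multiplicity 1), λ = 1 (multiplicity 1), λ = 4 (multiplicity 1), λ = 9 (multiplicity 1), λ = 16 (multiplicity 1), λ = 25 (multiplicity 1), λ = 36 (multiplicity 1), λ = 49 (multiplicity 1)

image of 1: 0
image of x: x
image of x^2: 4x^2 + 2x
image of x^3: 9x^3 + 6x^2 - 3x
image of x^4: 16x^4 + 12x^3 - 12x^2 + 4x
image of x^5: 25x^5 + 20x^4 - 30x^3 + 20x^2 - 5x
image of x^6: 36x^6 + 30x^5 - 60x^4 + 60x^3 - 30x^2 + 6x
image of x^7: 49x^7 + 42x^6 - 105x^5 + 140x^4 - 105x^3 + 42x^2 - 7x
the matrix is upper triangular; its diagonal is (0, 1, 4, 9, 16, 25, 36, 49)
for a triangular matrix the eigenvalues are the diagonal entries, with algebraic multiplicity their repetition count


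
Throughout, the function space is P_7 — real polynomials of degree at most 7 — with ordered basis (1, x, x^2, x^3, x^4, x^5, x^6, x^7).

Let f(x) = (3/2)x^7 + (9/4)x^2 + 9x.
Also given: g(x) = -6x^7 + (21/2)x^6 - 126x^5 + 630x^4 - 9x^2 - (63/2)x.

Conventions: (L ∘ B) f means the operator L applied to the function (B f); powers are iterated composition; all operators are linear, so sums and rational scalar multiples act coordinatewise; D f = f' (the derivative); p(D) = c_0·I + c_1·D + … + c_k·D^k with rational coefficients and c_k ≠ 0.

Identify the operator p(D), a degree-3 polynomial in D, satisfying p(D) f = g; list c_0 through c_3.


D^0 f = (3/2)x^7 + (9/4)x^2 + 9x
D^1 f = (21/2)x^6 + (9/2)x + 9
D^2 f = 63x^5 + 9/2
D^3 f = 315x^4
matching coefficients of g against c_0 f + c_1 Df + … from the top degree down determines the c_i
solution: c_0 = -4, c_1 = 1, c_2 = -2, c_3 = 2

p(D) = -4·I + D − 2·D^2 + 2·D^3, i.e. c_0 = -4, c_1 = 1, c_2 = -2, c_3 = 2


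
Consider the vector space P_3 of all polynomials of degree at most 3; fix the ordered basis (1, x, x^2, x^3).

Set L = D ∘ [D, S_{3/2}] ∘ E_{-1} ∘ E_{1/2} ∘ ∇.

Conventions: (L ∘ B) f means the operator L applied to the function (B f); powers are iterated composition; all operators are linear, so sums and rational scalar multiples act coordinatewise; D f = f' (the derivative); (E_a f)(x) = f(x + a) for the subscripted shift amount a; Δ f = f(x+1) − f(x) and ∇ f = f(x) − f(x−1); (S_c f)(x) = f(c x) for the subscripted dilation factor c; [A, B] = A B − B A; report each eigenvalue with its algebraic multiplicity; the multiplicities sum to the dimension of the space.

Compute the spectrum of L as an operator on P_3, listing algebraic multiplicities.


image of 1: 0
image of x: 0
image of x^2: 0
image of x^3: 9/2
the matrix is upper triangular; its diagonal is (0, 0, 0, 0)
for a triangular matrix the eigenvalues are the diagonal entries, with algebraic multiplicity their repetition count

λ = 0 (multiplicity 4)


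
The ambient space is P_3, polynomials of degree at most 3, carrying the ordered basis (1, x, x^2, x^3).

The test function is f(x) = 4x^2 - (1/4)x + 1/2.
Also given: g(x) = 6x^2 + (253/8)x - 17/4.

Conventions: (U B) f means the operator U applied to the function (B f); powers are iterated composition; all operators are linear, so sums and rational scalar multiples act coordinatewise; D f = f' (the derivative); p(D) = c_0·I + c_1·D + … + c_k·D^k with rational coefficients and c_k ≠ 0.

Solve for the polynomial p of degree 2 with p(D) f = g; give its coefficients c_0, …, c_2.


p(D) = (3/2)·I + 4·D − (1/2)·D^2, i.e. c_0 = 3/2, c_1 = 4, c_2 = -1/2

D^0 f = 4x^2 - (1/4)x + 1/2
D^1 f = 8x - 1/4
D^2 f = 8
matching coefficients of g against c_0 f + c_1 Df + … from the top degree down determines the c_i
solution: c_0 = 3/2, c_1 = 4, c_2 = -1/2


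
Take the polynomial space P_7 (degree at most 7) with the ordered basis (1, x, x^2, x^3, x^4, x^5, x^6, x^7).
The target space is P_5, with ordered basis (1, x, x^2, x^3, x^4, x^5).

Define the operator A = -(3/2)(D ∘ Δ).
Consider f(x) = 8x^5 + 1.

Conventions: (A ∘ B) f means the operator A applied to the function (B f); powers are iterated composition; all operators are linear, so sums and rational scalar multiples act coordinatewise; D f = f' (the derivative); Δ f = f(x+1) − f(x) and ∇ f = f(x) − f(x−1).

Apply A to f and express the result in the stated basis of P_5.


g(x) = -240x^3 - 360x^2 - 240x - 60

Δ f = 40x^4 + 80x^3 + 80x^2 + 40x + 8
D Δ f = 160x^3 + 240x^2 + 160x + 40
(-(3/2)(D ∘ Δ)) f = -240x^3 - 360x^2 - 240x - 60


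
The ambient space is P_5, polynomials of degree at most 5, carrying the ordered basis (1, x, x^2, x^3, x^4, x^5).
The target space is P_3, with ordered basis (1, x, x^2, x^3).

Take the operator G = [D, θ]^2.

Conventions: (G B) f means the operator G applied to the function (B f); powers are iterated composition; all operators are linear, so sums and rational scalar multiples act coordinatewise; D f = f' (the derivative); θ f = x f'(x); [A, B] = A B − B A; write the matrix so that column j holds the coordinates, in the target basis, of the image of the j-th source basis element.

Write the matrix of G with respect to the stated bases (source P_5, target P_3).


image of 1: 0
image of x: 0
image of x^2: 2
image of x^3: 6x
image of x^4: 12x^2
image of x^5: 20x^3
each image's coordinates form column j of the matrix

the matrix is [[0, 0, 2, 0, 0, 0]; [0, 0, 0, 6, 0, 0]; [0, 0, 0, 0, 12, 0]; [0, 0, 0, 0, 0, 20]] (rows listed top to bottom)


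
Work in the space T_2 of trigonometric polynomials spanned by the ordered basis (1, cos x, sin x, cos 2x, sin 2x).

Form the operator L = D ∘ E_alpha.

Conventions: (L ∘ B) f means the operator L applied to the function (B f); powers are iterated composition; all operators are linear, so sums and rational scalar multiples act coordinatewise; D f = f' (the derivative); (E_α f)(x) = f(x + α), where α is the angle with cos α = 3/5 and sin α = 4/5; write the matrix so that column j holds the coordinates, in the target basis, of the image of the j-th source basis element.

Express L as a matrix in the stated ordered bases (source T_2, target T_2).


the matrix is [[0, 0, 0, 0, 0]; [0, -4/5, 3/5, 0, 0]; [0, -3/5, -4/5, 0, 0]; [0, 0, 0, -48/25, -14/25]; [0, 0, 0, 14/25, -48/25]] (rows listed top to bottom)

image of 1: 0
image of cos x: -(4/5)cos x - (3/5)sin x
image of sin x: (3/5)cos x - (4/5)sin x
image of cos 2x: -(48/25)cos 2x + (14/25)sin 2x
image of sin 2x: -(14/25)cos 2x - (48/25)sin 2x
each image's coordinates form column j of the matrix


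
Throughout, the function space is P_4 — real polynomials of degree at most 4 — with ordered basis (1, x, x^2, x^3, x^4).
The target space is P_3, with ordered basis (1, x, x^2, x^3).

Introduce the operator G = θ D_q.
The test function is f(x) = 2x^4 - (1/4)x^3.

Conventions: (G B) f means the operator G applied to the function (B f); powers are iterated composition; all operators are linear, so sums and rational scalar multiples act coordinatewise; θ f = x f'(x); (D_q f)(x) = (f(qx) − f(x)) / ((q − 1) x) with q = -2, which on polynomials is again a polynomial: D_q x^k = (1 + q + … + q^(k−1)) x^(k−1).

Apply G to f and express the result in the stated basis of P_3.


g(x) = -30x^3 - (3/2)x^2

D_q f = -10x^3 - (3/4)x^2
θ D_q f = -30x^3 - (3/2)x^2


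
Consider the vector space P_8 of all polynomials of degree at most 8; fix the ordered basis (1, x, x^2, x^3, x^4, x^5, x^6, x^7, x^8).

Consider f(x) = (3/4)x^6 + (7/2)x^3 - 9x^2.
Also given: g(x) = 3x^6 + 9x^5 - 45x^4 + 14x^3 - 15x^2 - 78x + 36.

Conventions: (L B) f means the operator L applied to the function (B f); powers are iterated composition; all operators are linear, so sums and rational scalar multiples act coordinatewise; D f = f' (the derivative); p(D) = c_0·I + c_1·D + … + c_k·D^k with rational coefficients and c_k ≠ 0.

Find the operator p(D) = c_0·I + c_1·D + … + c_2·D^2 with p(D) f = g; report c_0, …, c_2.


p(D) = 4·I + 2·D − 2·D^2, i.e. c_0 = 4, c_1 = 2, c_2 = -2

D^0 f = (3/4)x^6 + (7/2)x^3 - 9x^2
D^1 f = (9/2)x^5 + (21/2)x^2 - 18x
D^2 f = (45/2)x^4 + 21x - 18
matching coefficients of g against c_0 f + c_1 Df + … from the top degree down determines the c_i
solution: c_0 = 4, c_1 = 2, c_2 = -2


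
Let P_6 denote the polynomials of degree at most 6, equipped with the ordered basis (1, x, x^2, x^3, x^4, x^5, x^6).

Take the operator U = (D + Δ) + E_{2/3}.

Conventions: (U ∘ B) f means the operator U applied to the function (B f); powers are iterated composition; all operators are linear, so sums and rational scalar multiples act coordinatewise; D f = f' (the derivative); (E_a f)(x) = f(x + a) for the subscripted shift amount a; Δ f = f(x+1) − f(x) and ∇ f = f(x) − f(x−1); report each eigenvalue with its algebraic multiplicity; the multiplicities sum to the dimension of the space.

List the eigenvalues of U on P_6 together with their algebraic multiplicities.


λ = 1 (multiplicity 7)

image of 1: 1
image of x: x + 8/3
image of x^2: x^2 + (16/3)x + 13/9
image of x^3: x^3 + 8x^2 + (13/3)x + 35/27
image of x^4: x^4 + (32/3)x^3 + (26/3)x^2 + (140/27)x + 97/81
image of x^5: x^5 + (40/3)x^4 + (130/9)x^3 + (350/27)x^2 + (485/81)x + 275/243
image of x^6: x^6 + 16x^5 + (65/3)x^4 + (700/27)x^3 + (485/27)x^2 + (550/81)x + 793/729
the matrix is upper triangular; its diagonal is (1, 1, 1, 1, 1, 1, 1)
for a triangular matrix the eigenvalues are the diagonal entries, with algebraic multiplicity their repetition count


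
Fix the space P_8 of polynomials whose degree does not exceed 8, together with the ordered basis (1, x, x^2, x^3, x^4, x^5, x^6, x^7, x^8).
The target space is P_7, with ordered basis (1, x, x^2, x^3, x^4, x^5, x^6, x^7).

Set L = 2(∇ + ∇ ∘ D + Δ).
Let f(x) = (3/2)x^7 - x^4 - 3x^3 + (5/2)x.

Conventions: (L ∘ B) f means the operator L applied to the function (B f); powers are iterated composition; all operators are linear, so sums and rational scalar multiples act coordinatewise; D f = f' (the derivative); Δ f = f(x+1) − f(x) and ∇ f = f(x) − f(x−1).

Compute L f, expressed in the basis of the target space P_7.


the image equals g(x) = 42x^6 + 126x^5 - 105x^4 + 404x^3 - 249x^2 + 98x - 7

∇ f = (21/2)x^6 - (63/2)x^5 + (105/2)x^4 - (113/2)x^3 + (57/2)x^2 - (11/2)x + 2
D f = (21/2)x^6 - 4x^3 - 9x^2 + 5/2
∇ D f = 63x^5 - (315/2)x^4 + 210x^3 - (339/2)x^2 + 57x - 11/2
Δ f = (21/2)x^6 + (63/2)x^5 + (105/2)x^4 + (97/2)x^3 + (33/2)x^2 - (5/2)x
(∇ + ∇ ∘ D + Δ) f = 21x^6 + 63x^5 - (105/2)x^4 + 202x^3 - (249/2)x^2 + 49x - 7/2
(2(∇ + ∇ ∘ D + Δ)) f = 42x^6 + 126x^5 - 105x^4 + 404x^3 - 249x^2 + 98x - 7


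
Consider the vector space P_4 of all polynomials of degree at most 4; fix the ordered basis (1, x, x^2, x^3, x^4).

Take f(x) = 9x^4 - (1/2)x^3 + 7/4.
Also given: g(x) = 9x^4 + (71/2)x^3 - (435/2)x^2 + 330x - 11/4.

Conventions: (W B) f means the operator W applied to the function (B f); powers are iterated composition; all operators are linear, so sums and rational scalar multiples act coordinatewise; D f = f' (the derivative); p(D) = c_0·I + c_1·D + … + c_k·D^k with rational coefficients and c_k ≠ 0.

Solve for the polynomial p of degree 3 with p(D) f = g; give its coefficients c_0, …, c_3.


D^0 f = 9x^4 - (1/2)x^3 + 7/4
D^1 f = 36x^3 - (3/2)x^2
D^2 f = 108x^2 - 3x
D^3 f = 216x - 3
matching coefficients of g against c_0 f + c_1 Df + … from the top degree down determines the c_i
solution: c_0 = 1, c_1 = 1, c_2 = -2, c_3 = 3/2

p(D) = I + D − 2·D^2 + (3/2)·D^3, i.e. c_0 = 1, c_1 = 1, c_2 = -2, c_3 = 3/2


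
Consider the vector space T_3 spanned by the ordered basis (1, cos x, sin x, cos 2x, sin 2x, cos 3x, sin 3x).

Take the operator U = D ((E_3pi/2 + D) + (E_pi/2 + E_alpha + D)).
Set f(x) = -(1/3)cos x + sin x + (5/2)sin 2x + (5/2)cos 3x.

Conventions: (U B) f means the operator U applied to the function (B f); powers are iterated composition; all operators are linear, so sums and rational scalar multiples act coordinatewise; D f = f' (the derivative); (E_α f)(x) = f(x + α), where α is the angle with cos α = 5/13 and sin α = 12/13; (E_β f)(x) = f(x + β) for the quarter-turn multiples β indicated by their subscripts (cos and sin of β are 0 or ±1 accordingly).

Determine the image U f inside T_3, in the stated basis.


E_3pi/2 f = -cos x - (1/3)sin x - (5/2)sin 2x - (5/2)sin 3x
D f = cos x + (1/3)sin x + 5cos 2x - (15/2)sin 3x
(E_3pi/2 + D) f = 5cos 2x - (5/2)sin 2x - 10sin 3x
E_pi/2 f = cos x + (1/3)sin x - (5/2)sin 2x + (5/2)sin 3x
E_alpha f = (31/39)cos x + (9/13)sin x + (300/169)cos 2x - (595/338)sin 2x - (10175/4394)cos 3x + (2070/2197)sin 3x
D f = cos x + (1/3)sin x + 5cos 2x - (15/2)sin 3x
(E_pi/2 + E_alpha + D) f = (109/39)cos x + (53/39)sin x + (1145/169)cos 2x - (720/169)sin 2x - (10175/4394)cos 3x - (8915/2197)sin 3x
((E_3pi/2 + D) + (E_pi/2 + E_alpha + D)) f = (109/39)cos x + (53/39)sin x + (1990/169)cos 2x - (2285/338)sin 2x - (10175/4394)cos 3x - (30885/2197)sin 3x
D ((E_3pi/2 + D) + (E_pi/2 + E_alpha + D)) f = (53/39)cos x - (109/39)sin x - (2285/169)cos 2x - (3980/169)sin 2x - (92655/2197)cos 3x + (30525/4394)sin 3x

g(x) = (53/39)cos x - (109/39)sin x - (2285/169)cos 2x - (3980/169)sin 2x - (92655/2197)cos 3x + (30525/4394)sin 3x


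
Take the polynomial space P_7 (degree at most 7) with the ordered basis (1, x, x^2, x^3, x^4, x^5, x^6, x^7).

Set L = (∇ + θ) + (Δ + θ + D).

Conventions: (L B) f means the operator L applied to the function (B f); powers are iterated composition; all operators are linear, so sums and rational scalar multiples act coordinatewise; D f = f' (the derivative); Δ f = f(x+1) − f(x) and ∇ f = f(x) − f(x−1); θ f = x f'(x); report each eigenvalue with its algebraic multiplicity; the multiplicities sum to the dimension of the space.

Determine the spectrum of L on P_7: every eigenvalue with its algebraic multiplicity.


λ = 0 (multiplicity 1), λ = 2 (multiplicity 1), λ = 4 (multiplicity 1), λ = 6 (multiplicity 1), λ = 8 (multiplicity 1), λ = 10 (multiplicity 1), λ = 12 (multiplicity 1), λ = 14 (multiplicity 1)

image of 1: 0
image of x: 2x + 3
image of x^2: 4x^2 + 6x
image of x^3: 6x^3 + 9x^2 + 2
image of x^4: 8x^4 + 12x^3 + 8x
image of x^5: 10x^5 + 15x^4 + 20x^2 + 2
image of x^6: 12x^6 + 18x^5 + 40x^3 + 12x
image of x^7: 14x^7 + 21x^6 + 70x^4 + 42x^2 + 2
the matrix is upper triangular; its diagonal is (0, 2, 4, 6, 8, 10, 12, 14)
for a triangular matrix the eigenvalues are the diagonal entries, with algebraic multiplicity their repetition count


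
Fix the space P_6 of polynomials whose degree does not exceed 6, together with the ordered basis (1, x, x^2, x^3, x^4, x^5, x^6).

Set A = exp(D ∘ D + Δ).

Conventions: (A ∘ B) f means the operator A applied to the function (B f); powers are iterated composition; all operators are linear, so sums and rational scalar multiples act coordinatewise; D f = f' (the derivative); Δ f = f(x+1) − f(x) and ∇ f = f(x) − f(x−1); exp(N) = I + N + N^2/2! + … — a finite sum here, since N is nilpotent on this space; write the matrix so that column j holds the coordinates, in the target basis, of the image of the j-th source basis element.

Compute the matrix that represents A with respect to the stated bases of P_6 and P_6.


image of 1: 1
image of x: x + 1
image of x^2: x^2 + 2x + 4
image of x^3: x^3 + 3x^2 + 12x + 11
image of x^4: x^4 + 4x^3 + 24x^2 + 44x + 51
image of x^5: x^5 + 5x^4 + 40x^3 + 110x^2 + 255x + 212
image of x^6: x^6 + 6x^5 + 60x^4 + 220x^3 + 765x^2 + 1272x + 1133
each image's coordinates form column j of the matrix

the matrix is [[1, 1, 4, 11, 51, 212, 1133]; [0, 1, 2, 12, 44, 255, 1272]; [0, 0, 1, 3, 24, 110, 765]; [0, 0, 0, 1, 4, 40, 220]; [0, 0, 0, 0, 1, 5, 60]; [0, 0, 0, 0, 0, 1, 6]; [0, 0, 0, 0, 0, 0, 1]] (rows listed top to bottom)


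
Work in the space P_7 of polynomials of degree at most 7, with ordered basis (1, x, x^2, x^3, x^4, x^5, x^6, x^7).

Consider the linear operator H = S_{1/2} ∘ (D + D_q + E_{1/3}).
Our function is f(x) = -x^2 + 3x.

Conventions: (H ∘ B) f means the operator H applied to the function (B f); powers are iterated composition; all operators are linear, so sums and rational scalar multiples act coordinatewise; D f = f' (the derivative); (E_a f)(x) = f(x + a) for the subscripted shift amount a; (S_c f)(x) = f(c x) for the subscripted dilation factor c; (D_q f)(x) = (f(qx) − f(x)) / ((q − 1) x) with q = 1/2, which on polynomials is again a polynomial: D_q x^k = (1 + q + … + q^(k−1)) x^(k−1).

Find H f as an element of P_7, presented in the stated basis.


D f = -2x + 3
D_q f = -(3/2)x + 3
E_{1/3} f = -x^2 + (7/3)x + 8/9
(D + D_q + E_{1/3}) f = -x^2 - (7/6)x + 62/9
S_{1/2} (D + D_q + E_{1/3}) f = -(1/4)x^2 - (7/12)x + 62/9

the image equals g(x) = -(1/4)x^2 - (7/12)x + 62/9


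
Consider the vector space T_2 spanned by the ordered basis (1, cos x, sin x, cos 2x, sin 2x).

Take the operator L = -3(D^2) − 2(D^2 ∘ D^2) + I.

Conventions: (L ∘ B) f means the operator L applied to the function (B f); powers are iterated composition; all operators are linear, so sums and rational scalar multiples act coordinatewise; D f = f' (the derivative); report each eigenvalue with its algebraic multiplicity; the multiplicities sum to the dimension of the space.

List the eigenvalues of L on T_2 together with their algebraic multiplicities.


λ = -19 (multiplicity 2), λ = 1 (multiplicity 1), λ = 2 (multiplicity 2)

image of 1: 1
image of cos x: 2cos x
image of sin x: 2sin x
image of cos 2x: -19cos 2x
image of sin 2x: -19sin 2x
the matrix is diagonal; its diagonal is (1, 2, 2, -19, -19)
for a triangular matrix the eigenvalues are the diagonal entries, with algebraic multiplicity their repetition count


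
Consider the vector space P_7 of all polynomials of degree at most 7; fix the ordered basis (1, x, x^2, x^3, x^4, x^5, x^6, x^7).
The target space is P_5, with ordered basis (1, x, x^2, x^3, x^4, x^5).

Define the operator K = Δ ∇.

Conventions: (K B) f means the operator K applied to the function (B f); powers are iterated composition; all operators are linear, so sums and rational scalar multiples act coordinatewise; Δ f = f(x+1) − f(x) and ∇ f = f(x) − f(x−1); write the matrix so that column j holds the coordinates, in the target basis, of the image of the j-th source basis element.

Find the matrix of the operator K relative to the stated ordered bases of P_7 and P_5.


the matrix is [[0, 0, 2, 0, 2, 0, 2, 0]; [0, 0, 0, 6, 0, 10, 0, 14]; [0, 0, 0, 0, 12, 0, 30, 0]; [0, 0, 0, 0, 0, 20, 0, 70]; [0, 0, 0, 0, 0, 0, 30, 0]; [0, 0, 0, 0, 0, 0, 0, 42]] (rows listed top to bottom)

image of 1: 0
image of x: 0
image of x^2: 2
image of x^3: 6x
image of x^4: 12x^2 + 2
image of x^5: 20x^3 + 10x
image of x^6: 30x^4 + 30x^2 + 2
image of x^7: 42x^5 + 70x^3 + 14x
each image's coordinates form column j of the matrix


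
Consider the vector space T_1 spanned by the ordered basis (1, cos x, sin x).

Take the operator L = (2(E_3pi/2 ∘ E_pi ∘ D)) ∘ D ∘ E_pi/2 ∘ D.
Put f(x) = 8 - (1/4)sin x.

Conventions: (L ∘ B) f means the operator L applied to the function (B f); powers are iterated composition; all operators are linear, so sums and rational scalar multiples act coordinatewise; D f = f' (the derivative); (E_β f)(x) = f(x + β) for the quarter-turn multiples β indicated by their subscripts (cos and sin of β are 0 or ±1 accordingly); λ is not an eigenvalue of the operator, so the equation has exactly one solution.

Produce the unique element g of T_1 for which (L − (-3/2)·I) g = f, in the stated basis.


the image equals g(x) = 16/3 + (2/25)cos x - (3/50)sin x

write g with unknown coordinates in the stated basis and equate coefficients in (L − (-3/2)·I) g = f
solving from the highest basis element down gives g = 16/3 + (2/25)cos x - (3/50)sin x
check: L g = -(3/25)cos x - (4/25)sin x
so L g − (-3/2)·g = 8 - (1/4)sin x = f ✓


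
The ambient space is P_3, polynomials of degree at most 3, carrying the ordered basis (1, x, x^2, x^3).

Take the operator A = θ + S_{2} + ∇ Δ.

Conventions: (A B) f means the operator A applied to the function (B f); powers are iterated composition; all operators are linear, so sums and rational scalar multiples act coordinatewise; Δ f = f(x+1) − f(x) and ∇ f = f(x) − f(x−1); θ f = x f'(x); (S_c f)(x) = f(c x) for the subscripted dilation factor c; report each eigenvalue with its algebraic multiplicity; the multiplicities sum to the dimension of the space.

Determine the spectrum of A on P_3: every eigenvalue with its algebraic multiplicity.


image of 1: 1
image of x: 3x
image of x^2: 6x^2 + 2
image of x^3: 11x^3 + 6x
the matrix is upper triangular; its diagonal is (1, 3, 6, 11)
for a triangular matrix the eigenvalues are the diagonal entries, with algebraic multiplicity their repetition count

λ = 1 (multiplicity 1), λ = 3 (multiplicity 1), λ = 6 (multiplicity 1), λ = 11 (multiplicity 1)


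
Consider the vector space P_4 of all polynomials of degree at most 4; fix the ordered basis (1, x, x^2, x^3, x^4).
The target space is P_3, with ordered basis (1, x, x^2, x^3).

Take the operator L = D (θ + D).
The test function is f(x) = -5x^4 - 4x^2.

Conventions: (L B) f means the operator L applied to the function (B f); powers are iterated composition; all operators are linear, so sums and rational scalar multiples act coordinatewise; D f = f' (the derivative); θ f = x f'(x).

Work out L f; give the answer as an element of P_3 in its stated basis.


the result is g(x) = -80x^3 - 60x^2 - 16x - 8

θ f = -20x^4 - 8x^2
D f = -20x^3 - 8x
(θ + D) f = -20x^4 - 20x^3 - 8x^2 - 8x
D (θ + D) f = -80x^3 - 60x^2 - 16x - 8


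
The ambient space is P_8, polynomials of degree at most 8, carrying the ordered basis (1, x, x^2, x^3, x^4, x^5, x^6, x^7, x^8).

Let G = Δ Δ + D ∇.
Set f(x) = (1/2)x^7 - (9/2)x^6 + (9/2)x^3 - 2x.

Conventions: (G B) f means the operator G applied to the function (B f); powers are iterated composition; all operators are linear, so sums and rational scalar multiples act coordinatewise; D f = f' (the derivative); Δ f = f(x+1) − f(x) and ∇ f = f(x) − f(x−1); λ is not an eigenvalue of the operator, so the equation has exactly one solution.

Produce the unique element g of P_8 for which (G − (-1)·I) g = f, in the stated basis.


write g with unknown coordinates in the stated basis and equate coefficients in (G − (-1)·I) g = f
solving from the highest basis element down gives g = (1/2)x^7 - (9/2)x^6 - 42x^5 + (435/2)x^4 + (3279/2)x^3 - (6015/2)x^2 - 18069x + 4493
check: G g = 42x^5 - (435/2)x^4 - 1635x^3 + (6015/2)x^2 + 18067x - 4493
so G g − (-1)·g = (1/2)x^7 - (9/2)x^6 + (9/2)x^3 - 2x = f ✓

the image equals g(x) = (1/2)x^7 - (9/2)x^6 - 42x^5 + (435/2)x^4 + (3279/2)x^3 - (6015/2)x^2 - 18069x + 4493


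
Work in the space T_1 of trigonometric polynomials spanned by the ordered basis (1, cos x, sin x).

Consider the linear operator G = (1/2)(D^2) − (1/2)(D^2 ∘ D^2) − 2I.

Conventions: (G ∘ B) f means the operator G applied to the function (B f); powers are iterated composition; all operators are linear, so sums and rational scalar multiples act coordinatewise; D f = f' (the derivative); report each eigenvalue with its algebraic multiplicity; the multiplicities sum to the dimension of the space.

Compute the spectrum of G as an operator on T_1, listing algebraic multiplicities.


image of 1: -2
image of cos x: -3cos x
image of sin x: -3sin x
the matrix is diagonal; its diagonal is (-2, -3, -3)
for a triangular matrix the eigenvalues are the diagonal entries, with algebraic multiplicity their repetition count

λ = -3 (multiplicity 2), λ = -2 (multiplicity 1)


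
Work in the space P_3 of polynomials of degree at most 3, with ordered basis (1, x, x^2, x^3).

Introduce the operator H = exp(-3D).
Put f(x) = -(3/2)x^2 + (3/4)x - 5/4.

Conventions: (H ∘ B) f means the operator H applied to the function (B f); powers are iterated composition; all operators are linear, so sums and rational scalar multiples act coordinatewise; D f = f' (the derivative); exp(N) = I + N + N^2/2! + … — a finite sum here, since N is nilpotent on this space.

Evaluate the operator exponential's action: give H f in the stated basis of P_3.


g(x) = -(3/2)x^2 + (39/4)x - 17

order-1 term: 9x - 9/4
order-2 term: -27/2
the series for exp(-3D) f terminates at order 2
exp(-3D) f = -(3/2)x^2 + (39/4)x - 17


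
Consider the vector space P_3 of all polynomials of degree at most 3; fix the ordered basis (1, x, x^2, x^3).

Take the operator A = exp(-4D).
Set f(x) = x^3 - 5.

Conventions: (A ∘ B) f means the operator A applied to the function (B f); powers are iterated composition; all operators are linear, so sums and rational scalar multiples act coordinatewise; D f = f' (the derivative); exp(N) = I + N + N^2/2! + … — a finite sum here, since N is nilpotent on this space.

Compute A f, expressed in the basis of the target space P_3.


order-1 term: -12x^2
order-2 term: 48x
order-3 term: -64
the series for exp(-4D) f terminates at order 3
exp(-4D) f = x^3 - 12x^2 + 48x - 69

the image equals g(x) = x^3 - 12x^2 + 48x - 69


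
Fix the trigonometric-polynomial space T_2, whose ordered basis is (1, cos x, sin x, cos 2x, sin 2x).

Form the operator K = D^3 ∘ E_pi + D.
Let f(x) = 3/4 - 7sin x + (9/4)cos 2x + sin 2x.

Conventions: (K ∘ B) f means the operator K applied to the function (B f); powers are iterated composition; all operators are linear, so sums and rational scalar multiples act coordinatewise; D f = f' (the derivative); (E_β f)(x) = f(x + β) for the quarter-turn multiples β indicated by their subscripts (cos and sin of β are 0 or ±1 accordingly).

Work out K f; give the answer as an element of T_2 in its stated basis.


E_pi f = 3/4 + 7sin x + (9/4)cos 2x + sin 2x
D E_pi f = 7cos x + 2cos 2x - (9/2)sin 2x
D D E_pi f = -7sin x - 9cos 2x - 4sin 2x
D D D E_pi f = -7cos x - 8cos 2x + 18sin 2x
D f = -7cos x + 2cos 2x - (9/2)sin 2x
(D^3 ∘ E_pi + D) f = -14cos x - 6cos 2x + (27/2)sin 2x

g(x) = -14cos x - 6cos 2x + (27/2)sin 2x
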